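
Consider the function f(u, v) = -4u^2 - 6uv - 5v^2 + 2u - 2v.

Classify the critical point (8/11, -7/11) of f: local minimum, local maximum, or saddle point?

The Hessian of f is constant: H = [[-8, -6], [-6, -10]].
det(H) = (-8)·(-10) − (-6)² = 44.
det(H) > 0 and tr(H) = -18 < 0, so H is negative definite and the point is a local maximum.

local maximum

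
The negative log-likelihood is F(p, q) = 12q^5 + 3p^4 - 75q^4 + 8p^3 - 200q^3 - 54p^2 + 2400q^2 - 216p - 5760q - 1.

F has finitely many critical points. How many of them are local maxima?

2

F separates as a function of p plus a function of q, so ∇F=0 decouples.
∂F/∂p = 12(p - 3)(p + 2)(p + 3) = 0 at p ∈ {-3, -2, 3}; ∂F/∂q = 60(q - 4)(q - 3)(q - 2)(q + 4) = 0 at q ∈ {-4, 2, 3, 4}.
The Hessian is diagonal: diag(F_pp, F_qq). Second derivatives: F_pp(-3)=72, F_pp(-2)=-60, F_pp(3)=360; F_qq(-4)=-20160, F_qq(2)=720, F_qq(3)=-420, F_qq(4)=960.
Local maxima occur where both diagonal entries negative: (-2, -4), (-2, 3). Count: 2.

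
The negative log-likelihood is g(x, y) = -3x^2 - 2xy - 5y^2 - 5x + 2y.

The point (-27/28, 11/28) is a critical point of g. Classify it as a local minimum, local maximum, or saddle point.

local maximum

The Hessian of g is constant: H = [[-6, -2], [-2, -10]].
det(H) = (-6)·(-10) − (-2)² = 56.
det(H) > 0 and tr(H) = -16 < 0, so H is negative definite and the point is a local maximum.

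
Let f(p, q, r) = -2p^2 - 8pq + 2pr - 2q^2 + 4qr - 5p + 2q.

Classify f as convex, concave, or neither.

neither

f is quadratic, so its Hessian is the constant matrix H = [[-4, -8, 2], [-8, -4, 4], [2, 4, 0]].
Leading principal minors: -4, -48, -48.
Neither pattern holds ⇒ H is indefinite ⇒ neither convex nor concave.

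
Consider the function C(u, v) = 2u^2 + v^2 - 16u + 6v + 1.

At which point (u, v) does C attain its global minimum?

C(u,v) separates as P(u) + Q(v) + 1, so its minimum is min P + min Q + 1.
P'(u) = 4u - 16 vanishes at u ∈ {4}; Q'(v) = 2v + 6 vanishes at v ∈ {-3}.
Local minima of P (where P''>0): P(4)=-32. Local minima of Q: Q(-3)=-9.
So the global minimum of C is P(4) + Q(-3) + 1 = -32 − 9 + 1 = -40, attained at (4, -3).

(4, -3)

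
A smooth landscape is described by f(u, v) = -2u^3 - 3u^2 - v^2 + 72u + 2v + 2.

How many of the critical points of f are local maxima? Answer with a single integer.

f separates as a function of u plus a function of v, so ∇f=0 decouples.
∂f/∂u = -6(u - 3)(u + 4) = 0 at u ∈ {-4, 3}; ∂f/∂v = -2(v - 1) = 0 at v ∈ {1}.
The Hessian is diagonal: diag(f_uu, f_vv). Second derivatives: f_uu(-4)=42, f_uu(3)=-42; f_vv(1)=-2.
Local maxima occur where both diagonal entries negative: (3, 1). Count: 1.

1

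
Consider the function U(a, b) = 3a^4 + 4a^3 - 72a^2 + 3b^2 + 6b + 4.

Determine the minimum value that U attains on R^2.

-639

U(a,b) separates as P(a) + Q(b) + 4, so its minimum is min P + min Q + 4.
P'(a) = 12a(a - 3)(a + 4) vanishes at a ∈ {-4, 0, 3}; Q'(b) = 6b + 6 vanishes at b ∈ {-1}.
Local minima of P (where P''>0): P(-4)=-640, P(3)=-297. Local minima of Q: Q(-1)=-3.
So the global minimum of U is P(-4) + Q(-1) + 4 = -640 − 3 + 4 = -639, attained at (-4, -1).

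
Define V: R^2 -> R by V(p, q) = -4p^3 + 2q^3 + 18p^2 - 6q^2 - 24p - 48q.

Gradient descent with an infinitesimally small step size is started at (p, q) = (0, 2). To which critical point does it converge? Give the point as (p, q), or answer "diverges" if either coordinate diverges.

(1, 4)

V is separable, so gradient descent decouples: p follows -∂V/∂p, q follows -∂V/∂q.
∂V/∂p = -12(p - 2)(p - 1); at p=0 this is -24, so p increases.
∂V/∂q = 6(q - 4)(q + 2); at q=2 this is -48, so q increases.
p converges to its nearest critical value 1 (a local min of the p-part); q converges to 4. The iterate converges to (1, 4).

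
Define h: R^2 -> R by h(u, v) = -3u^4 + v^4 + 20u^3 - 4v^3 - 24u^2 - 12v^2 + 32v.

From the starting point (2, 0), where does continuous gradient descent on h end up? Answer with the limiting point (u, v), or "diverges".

(1, -2)

h is separable, so gradient descent decouples: u follows -∂h/∂u, v follows -∂h/∂v.
∂h/∂u = -12u(u - 4)(u - 1); at u=2 this is 48, so u decreases.
∂h/∂v = 4(v - 4)(v - 1)(v + 2); at v=0 this is 32, so v decreases.
u converges to its nearest critical value 1 (a local min of the u-part); v converges to -2. The iterate converges to (1, -2).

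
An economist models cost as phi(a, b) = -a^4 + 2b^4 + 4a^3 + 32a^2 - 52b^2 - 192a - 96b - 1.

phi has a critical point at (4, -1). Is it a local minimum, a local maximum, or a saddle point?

local maximum

The mixed partial ∂²phi/∂a∂b is 0, so the Hessian at any point is diag(phi_aa, phi_bb) = diag(4(-3a^2 + 6a + 16), 8(3b^2 - 13)).
At (4, -1): H = diag(-32, -80).
Both eigenvalues are negative, so H is negative definite: a local maximum.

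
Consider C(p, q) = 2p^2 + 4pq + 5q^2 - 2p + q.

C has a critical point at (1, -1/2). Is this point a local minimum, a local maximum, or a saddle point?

local minimum

The Hessian of C is constant: H = [[4, 4], [4, 10]].
det(H) = 4·10 − 4² = 24.
det(H) > 0 and tr(H) = 14 > 0, so H is positive definite and the point is a local minimum.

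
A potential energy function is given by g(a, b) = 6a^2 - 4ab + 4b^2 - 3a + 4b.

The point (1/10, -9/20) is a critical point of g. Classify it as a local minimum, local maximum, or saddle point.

The Hessian of g is constant: H = [[12, -4], [-4, 8]].
det(H) = 12·8 − (-4)² = 80.
det(H) > 0 and tr(H) = 20 > 0, so H is positive definite and the point is a local minimum.

local minimum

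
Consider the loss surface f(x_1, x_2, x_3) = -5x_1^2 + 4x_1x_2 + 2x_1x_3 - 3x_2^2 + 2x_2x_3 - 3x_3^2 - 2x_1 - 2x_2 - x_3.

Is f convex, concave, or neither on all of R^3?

concave

f is quadratic, so its Hessian is the constant matrix H = [[-10, 4, 2], [4, -6, 2], [2, 2, -6]].
Leading principal minors: -10, 44, -168.
Signs alternate −, +, − ⇒ H ≺ 0 ⇒ concave.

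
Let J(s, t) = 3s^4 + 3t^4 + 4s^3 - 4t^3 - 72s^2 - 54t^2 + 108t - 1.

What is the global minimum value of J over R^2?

-1100

J(s,t) separates as P(s) + Q(t) − 1, so its minimum is min P + min Q − 1.
P'(s) = 12s(s - 3)(s + 4) vanishes at s ∈ {-4, 0, 3}; Q'(t) = 12(t - 3)(t - 1)(t + 3) vanishes at t ∈ {-3, 1, 3}.
Local minima of P (where P''>0): P(-4)=-640, P(3)=-297. Local minima of Q: Q(-3)=-459, Q(3)=-27.
So the global minimum of J is P(-4) + Q(-3) − 1 = -640 − 459 − 1 = -1100, attained at (-4, -3).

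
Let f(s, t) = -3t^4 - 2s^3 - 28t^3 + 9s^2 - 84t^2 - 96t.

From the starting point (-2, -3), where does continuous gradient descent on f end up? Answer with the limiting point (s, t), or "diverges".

f is separable, so gradient descent decouples: s follows -∂f/∂s, t follows -∂f/∂t.
∂f/∂s = -6s(s - 3); at s=-2 this is -60, so s increases.
∂f/∂t = -12(t + 1)(t + 2)(t + 4); at t=-3 this is -24, so t increases.
s converges to its nearest critical value 0 (a local min of the s-part); t converges to -2. The iterate converges to (0, -2).

(0, -2)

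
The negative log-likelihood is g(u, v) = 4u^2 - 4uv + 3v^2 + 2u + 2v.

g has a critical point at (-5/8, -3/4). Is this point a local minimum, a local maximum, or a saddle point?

local minimum

The Hessian of g is constant: H = [[8, -4], [-4, 6]].
det(H) = 8·6 − (-4)² = 32.
det(H) > 0 and tr(H) = 14 > 0, so H is positive definite and the point is a local minimum.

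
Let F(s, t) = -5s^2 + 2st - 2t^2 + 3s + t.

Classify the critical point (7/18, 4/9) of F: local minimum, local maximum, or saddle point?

The Hessian of F is constant: H = [[-10, 2], [2, -4]].
det(H) = (-10)·(-4) − 2² = 36.
det(H) > 0 and tr(H) = -14 < 0, so H is negative definite and the point is a local maximum.

local maximum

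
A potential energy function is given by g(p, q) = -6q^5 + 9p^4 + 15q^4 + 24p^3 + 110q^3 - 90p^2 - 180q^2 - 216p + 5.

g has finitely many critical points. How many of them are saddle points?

6

g separates as a function of p plus a function of q, so ∇g=0 decouples.
∂g/∂p = 36(p - 2)(p + 1)(p + 3) = 0 at p ∈ {-3, -1, 2}; ∂g/∂q = -30q(q - 4)(q - 1)(q + 3) = 0 at q ∈ {-3, 0, 1, 4}.
The Hessian is diagonal: diag(g_pp, g_qq). Second derivatives: g_pp(-3)=360, g_pp(-1)=-216, g_pp(2)=540; g_qq(-3)=2520, g_qq(0)=-360, g_qq(1)=360, g_qq(4)=-2520.
Saddle points occur where the two diagonal entries have opposite signs: (-3, 0), (-3, 4), (-1, -3), (-1, 1), (2, 0), (2, 4). Count: 6.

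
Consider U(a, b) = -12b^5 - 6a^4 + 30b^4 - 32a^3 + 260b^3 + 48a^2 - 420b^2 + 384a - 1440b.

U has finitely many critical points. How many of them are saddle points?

6

U separates as a function of a plus a function of b, so ∇U=0 decouples.
∂U/∂a = -24(a - 2)(a + 2)(a + 4) = 0 at a ∈ {-4, -2, 2}; ∂U/∂b = -60(b - 4)(b - 2)(b + 1)(b + 3) = 0 at b ∈ {-3, -1, 2, 4}.
The Hessian is diagonal: diag(U_aa, U_bb). Second derivatives: U_aa(-4)=-288, U_aa(-2)=192, U_aa(2)=-576; U_bb(-3)=4200, U_bb(-1)=-1800, U_bb(2)=1800, U_bb(4)=-4200.
Saddle points occur where the two diagonal entries have opposite signs: (-4, -3), (-4, 2), (-2, -1), (-2, 4), (2, -3), (2, 2). Count: 6.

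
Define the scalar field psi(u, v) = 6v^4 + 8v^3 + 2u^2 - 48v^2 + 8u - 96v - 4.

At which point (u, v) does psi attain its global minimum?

psi(u,v) separates as P(u) + Q(v) − 4, so its minimum is min P + min Q − 4.
P'(u) = 4u + 8 vanishes at u ∈ {-2}; Q'(v) = 24(v - 2)(v + 1)(v + 2) vanishes at v ∈ {-2, -1, 2}.
Local minima of P (where P''>0): P(-2)=-8. Local minima of Q: Q(-2)=32, Q(2)=-224.
So the global minimum of psi is P(-2) + Q(2) − 4 = -8 − 224 − 4 = -236, attained at (-2, 2).

(-2, 2)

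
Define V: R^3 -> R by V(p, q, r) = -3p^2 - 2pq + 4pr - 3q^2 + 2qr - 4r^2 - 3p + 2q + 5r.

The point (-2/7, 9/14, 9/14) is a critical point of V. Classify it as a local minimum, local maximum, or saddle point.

The Hessian is constant: H = [[-6, -2, 4], [-2, -6, 2], [4, 2, -8]].
Leading principal minors: Δ₁ = -6, Δ₂ = 32, Δ₃ = -168.
The minors alternate sign starting negative (−, +, −), so H is negative definite: a local maximum.

local maximum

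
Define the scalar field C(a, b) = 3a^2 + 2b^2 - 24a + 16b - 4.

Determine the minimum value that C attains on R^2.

-84

C(a,b) separates as P(a) + Q(b) − 4, so its minimum is min P + min Q − 4.
P'(a) = 6a - 24 vanishes at a ∈ {4}; Q'(b) = 4b + 16 vanishes at b ∈ {-4}.
Local minima of P (where P''>0): P(4)=-48. Local minima of Q: Q(-4)=-32.
So the global minimum of C is P(4) + Q(-4) − 4 = -48 − 32 − 4 = -84, attained at (4, -4).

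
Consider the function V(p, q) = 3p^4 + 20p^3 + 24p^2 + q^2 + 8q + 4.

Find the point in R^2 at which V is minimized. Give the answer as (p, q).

V(p,q) separates as A(p) + B(q) + 4, so its minimum is min A + min B + 4.
A'(p) = 12p(p + 1)(p + 4) vanishes at p ∈ {-4, -1, 0}; B'(q) = 2q + 8 vanishes at q ∈ {-4}.
Local minima of A (where A''>0): A(-4)=-128, A(0)=0. Local minima of B: B(-4)=-16.
So the global minimum of V is A(-4) + B(-4) + 4 = -128 − 16 + 4 = -140, attained at (-4, -4).

(-4, -4)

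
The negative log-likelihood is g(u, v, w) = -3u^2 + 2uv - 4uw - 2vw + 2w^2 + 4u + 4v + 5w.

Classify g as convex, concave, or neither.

neither

g is quadratic, so its Hessian is the constant matrix H = [[-6, 2, -4], [2, 0, -2], [-4, -2, 4]].
Leading principal minors: -6, -4, 40.
Neither pattern holds ⇒ H is indefinite ⇒ neither convex nor concave.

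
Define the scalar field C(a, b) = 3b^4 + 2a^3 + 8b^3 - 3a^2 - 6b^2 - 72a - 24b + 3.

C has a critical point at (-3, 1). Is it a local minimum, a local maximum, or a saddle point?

The mixed partial ∂²C/∂a∂b is 0, so the Hessian at any point is diag(C_aa, C_bb) = diag(6(2a - 1), 12(3b^2 + 4b - 1)).
At (-3, 1): H = diag(-42, 72).
The eigenvalues have opposite signs, so H is indefinite: a saddle point.

saddle point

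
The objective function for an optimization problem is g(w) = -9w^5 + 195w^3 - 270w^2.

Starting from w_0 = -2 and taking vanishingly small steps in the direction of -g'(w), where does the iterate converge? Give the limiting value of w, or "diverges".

g'(w) = -45w(w - 3)(w - 1)(w + 4), so g'(-2) = 2700.
Gradient descent moves in the -g' direction, i.e. w is decreasing.
The nearest critical point in that direction is w = -4, where g'' = 6300 > 0 (a local minimum). The iterate converges there.

-4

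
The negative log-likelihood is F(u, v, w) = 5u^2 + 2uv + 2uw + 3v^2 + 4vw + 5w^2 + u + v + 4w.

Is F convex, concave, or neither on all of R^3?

convex

F is quadratic, so its Hessian is the constant matrix H = [[10, 2, 2], [2, 6, 4], [2, 4, 10]].
Leading principal minors: 10, 56, 408.
All positive ⇒ H ≻ 0 ⇒ convex.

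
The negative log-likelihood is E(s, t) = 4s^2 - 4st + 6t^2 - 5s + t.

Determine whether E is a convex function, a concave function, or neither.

convex

E is quadratic, so its Hessian is the constant matrix H = [[8, -4], [-4, 12]].
det(H) = 80, tr(H) = 20.
det(H) > 0 and tr(H) > 0, so H is positive definite everywhere: convex.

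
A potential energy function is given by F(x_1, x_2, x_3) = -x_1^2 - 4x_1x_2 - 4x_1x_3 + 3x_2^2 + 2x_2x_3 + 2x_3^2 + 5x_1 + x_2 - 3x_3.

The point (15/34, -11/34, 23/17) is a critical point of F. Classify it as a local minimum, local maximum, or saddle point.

saddle point

The Hessian is constant: H = [[-2, -4, -4], [-4, 6, 2], [-4, 2, 4]].
Leading principal minors: Δ₁ = -2, Δ₂ = -28, Δ₃ = -136.
The minors fit neither the all-positive nor the alternating-sign pattern, so H is indefinite: a saddle point.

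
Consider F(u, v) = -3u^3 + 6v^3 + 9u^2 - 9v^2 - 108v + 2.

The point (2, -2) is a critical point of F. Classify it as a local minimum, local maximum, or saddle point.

local maximum

The mixed partial ∂²F/∂u∂v is 0, so the Hessian at any point is diag(F_uu, F_vv) = diag(18(-u + 1), 18(2v - 1)).
At (2, -2): H = diag(-18, -90).
Both eigenvalues are negative, so H is negative definite: a local maximum.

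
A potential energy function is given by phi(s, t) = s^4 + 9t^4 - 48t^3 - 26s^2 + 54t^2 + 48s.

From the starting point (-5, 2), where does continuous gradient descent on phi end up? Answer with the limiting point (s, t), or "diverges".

phi is separable, so gradient descent decouples: s follows -∂phi/∂s, t follows -∂phi/∂t.
∂phi/∂s = 4(s - 3)(s - 1)(s + 4); at s=-5 this is -192, so s increases.
∂phi/∂t = 36t(t - 3)(t - 1); at t=2 this is -72, so t increases.
s converges to its nearest critical value -4 (a local min of the s-part); t converges to 3. The iterate converges to (-4, 3).

(-4, 3)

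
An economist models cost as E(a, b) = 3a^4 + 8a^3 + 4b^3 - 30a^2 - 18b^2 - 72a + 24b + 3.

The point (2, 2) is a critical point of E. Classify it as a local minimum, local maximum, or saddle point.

local minimum

The mixed partial ∂²E/∂a∂b is 0, so the Hessian at any point is diag(E_aa, E_bb) = diag(12(3a^2 + 4a - 5), 12(2b - 3)).
At (2, 2): H = diag(180, 12).
Both eigenvalues are positive, so H is positive definite: a local minimum.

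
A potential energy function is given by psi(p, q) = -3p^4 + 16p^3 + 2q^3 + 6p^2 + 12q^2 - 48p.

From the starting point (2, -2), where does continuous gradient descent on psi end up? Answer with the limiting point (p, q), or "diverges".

psi is separable, so gradient descent decouples: p follows -∂psi/∂p, q follows -∂psi/∂q.
∂psi/∂p = -12(p - 4)(p - 1)(p + 1); at p=2 this is 72, so p decreases.
∂psi/∂q = 6q(q + 4); at q=-2 this is -24, so q increases.
p converges to its nearest critical value 1 (a local min of the p-part); q converges to 0. The iterate converges to (1, 0).

(1, 0)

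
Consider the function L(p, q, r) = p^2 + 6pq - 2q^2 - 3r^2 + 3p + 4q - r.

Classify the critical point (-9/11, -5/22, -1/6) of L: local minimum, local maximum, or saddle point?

The Hessian is constant: H = [[2, 6, 0], [6, -4, 0], [0, 0, -6]].
Leading principal minors: Δ₁ = 2, Δ₂ = -44, Δ₃ = 264.
The minors fit neither the all-positive nor the alternating-sign pattern, so H is indefinite: a saddle point.

saddle point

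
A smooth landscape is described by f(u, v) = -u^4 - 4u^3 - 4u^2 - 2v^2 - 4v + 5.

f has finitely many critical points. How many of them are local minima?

f separates as a function of u plus a function of v, so ∇f=0 decouples.
∂f/∂u = -4u(u + 1)(u + 2) = 0 at u ∈ {-2, -1, 0}; ∂f/∂v = -4(v + 1) = 0 at v ∈ {-1}.
The Hessian is diagonal: diag(f_uu, f_vv). Second derivatives: f_uu(-2)=-8, f_uu(-1)=4, f_uu(0)=-8; f_vv(-1)=-4.
Local minima occur where both diagonal entries positive: none. Count: 0.

0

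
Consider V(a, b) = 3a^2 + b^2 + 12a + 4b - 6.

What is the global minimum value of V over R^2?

-22

V(a,b) separates as P(a) + Q(b) − 6, so its minimum is min P + min Q − 6.
P'(a) = 6a + 12 vanishes at a ∈ {-2}; Q'(b) = 2b + 4 vanishes at b ∈ {-2}.
Local minima of P (where P''>0): P(-2)=-12. Local minima of Q: Q(-2)=-4.
So the global minimum of V is P(-2) + Q(-2) − 6 = -12 − 4 − 6 = -22, attained at (-2, -2).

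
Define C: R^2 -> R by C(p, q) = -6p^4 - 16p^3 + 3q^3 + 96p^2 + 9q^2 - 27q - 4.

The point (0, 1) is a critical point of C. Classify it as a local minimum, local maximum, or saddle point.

local minimum

The mixed partial ∂²C/∂p∂q is 0, so the Hessian at any point is diag(C_pp, C_qq) = diag(24(-3p^2 - 4p + 8), 18(q + 1)).
At (0, 1): H = diag(192, 36).
Both eigenvalues are positive, so H is positive definite: a local minimum.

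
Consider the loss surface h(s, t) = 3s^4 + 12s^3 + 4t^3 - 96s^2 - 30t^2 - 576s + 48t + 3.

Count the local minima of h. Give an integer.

2

h separates as a function of s plus a function of t, so ∇h=0 decouples.
∂h/∂s = 12(s - 4)(s + 3)(s + 4) = 0 at s ∈ {-4, -3, 4}; ∂h/∂t = 12(t - 4)(t - 1) = 0 at t ∈ {1, 4}.
The Hessian is diagonal: diag(h_ss, h_tt). Second derivatives: h_ss(-4)=96, h_ss(-3)=-84, h_ss(4)=672; h_tt(1)=-36, h_tt(4)=36.
Local minima occur where both diagonal entries positive: (-4, 4), (4, 4). Count: 2.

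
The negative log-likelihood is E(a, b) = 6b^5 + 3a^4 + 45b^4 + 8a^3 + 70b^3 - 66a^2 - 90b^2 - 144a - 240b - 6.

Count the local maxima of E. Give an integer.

2

E separates as a function of a plus a function of b, so ∇E=0 decouples.
∂E/∂a = 12(a - 3)(a + 1)(a + 4) = 0 at a ∈ {-4, -1, 3}; ∂E/∂b = 30(b - 1)(b + 1)(b + 2)(b + 4) = 0 at b ∈ {-4, -2, -1, 1}.
The Hessian is diagonal: diag(E_aa, E_bb). Second derivatives: E_aa(-4)=252, E_aa(-1)=-144, E_aa(3)=336; E_bb(-4)=-900, E_bb(-2)=180, E_bb(-1)=-180, E_bb(1)=900.
Local maxima occur where both diagonal entries negative: (-1, -4), (-1, -1). Count: 2.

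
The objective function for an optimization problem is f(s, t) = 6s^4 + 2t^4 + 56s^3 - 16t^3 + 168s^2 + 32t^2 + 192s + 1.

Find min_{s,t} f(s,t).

-127

f(s,t) separates as P(s) + Q(t) + 1, so its minimum is min P + min Q + 1.
P'(s) = 24(s + 1)(s + 2)(s + 4) vanishes at s ∈ {-4, -2, -1}; Q'(t) = 8t(t - 4)(t - 2) vanishes at t ∈ {0, 2, 4}.
Local minima of P (where P''>0): P(-4)=-128, P(-1)=-74. Local minima of Q: Q(0)=0, Q(4)=0.
So the global minimum of f is P(-4) + Q(0) + 1 = -128 + 0 + 1 = -127, attained at (-4, 0).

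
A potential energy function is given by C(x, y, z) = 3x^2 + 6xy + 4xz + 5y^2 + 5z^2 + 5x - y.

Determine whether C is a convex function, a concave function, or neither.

convex

C is quadratic, so its Hessian is the constant matrix H = [[6, 6, 4], [6, 10, 0], [4, 0, 10]].
Leading principal minors: 6, 24, 80.
All positive ⇒ H ≻ 0 ⇒ convex.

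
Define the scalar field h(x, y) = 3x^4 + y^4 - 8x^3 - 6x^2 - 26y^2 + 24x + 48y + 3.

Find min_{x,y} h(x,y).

-368

h(x,y) separates as P(x) + Q(y) + 3, so its minimum is min P + min Q + 3.
P'(x) = 12(x - 2)(x - 1)(x + 1) vanishes at x ∈ {-1, 1, 2}; Q'(y) = 4(y - 3)(y - 1)(y + 4) vanishes at y ∈ {-4, 1, 3}.
Local minima of P (where P''>0): P(-1)=-19, P(2)=8. Local minima of Q: Q(-4)=-352, Q(3)=-9.
So the global minimum of h is P(-1) + Q(-4) + 3 = -19 − 352 + 3 = -368, attained at (-1, -4).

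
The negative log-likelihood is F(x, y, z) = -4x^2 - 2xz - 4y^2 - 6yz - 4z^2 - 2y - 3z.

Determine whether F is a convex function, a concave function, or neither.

concave

F is quadratic, so its Hessian is the constant matrix H = [[-8, 0, -2], [0, -8, -6], [-2, -6, -8]].
Leading principal minors: -8, 64, -192.
Signs alternate −, +, − ⇒ H ≺ 0 ⇒ concave.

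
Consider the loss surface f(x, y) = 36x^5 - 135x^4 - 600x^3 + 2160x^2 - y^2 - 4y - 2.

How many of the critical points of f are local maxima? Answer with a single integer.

f separates as a function of x plus a function of y, so ∇f=0 decouples.
∂f/∂x = 180x(x - 4)(x - 2)(x + 3) = 0 at x ∈ {-3, 0, 2, 4}; ∂f/∂y = -2(y + 2) = 0 at y ∈ {-2}.
The Hessian is diagonal: diag(f_xx, f_yy). Second derivatives: f_xx(-3)=-18900, f_xx(0)=4320, f_xx(2)=-3600, f_xx(4)=10080; f_yy(-2)=-2.
Local maxima occur where both diagonal entries negative: (-3, -2), (2, -2). Count: 2.

2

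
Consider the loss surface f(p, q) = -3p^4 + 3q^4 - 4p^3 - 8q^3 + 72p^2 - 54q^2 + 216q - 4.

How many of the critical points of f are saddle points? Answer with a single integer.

f separates as a function of p plus a function of q, so ∇f=0 decouples.
∂f/∂p = -12p(p - 3)(p + 4) = 0 at p ∈ {-4, 0, 3}; ∂f/∂q = 12(q - 3)(q - 2)(q + 3) = 0 at q ∈ {-3, 2, 3}.
The Hessian is diagonal: diag(f_pp, f_qq). Second derivatives: f_pp(-4)=-336, f_pp(0)=144, f_pp(3)=-252; f_qq(-3)=360, f_qq(2)=-60, f_qq(3)=72.
Saddle points occur where the two diagonal entries have opposite signs: (-4, -3), (-4, 3), (0, 2), (3, -3), (3, 3). Count: 5.

5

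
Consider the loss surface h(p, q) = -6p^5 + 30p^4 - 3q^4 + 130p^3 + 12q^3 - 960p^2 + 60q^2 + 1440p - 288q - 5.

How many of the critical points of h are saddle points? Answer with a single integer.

6

h separates as a function of p plus a function of q, so ∇h=0 decouples.
∂h/∂p = -30(p - 4)(p - 3)(p - 1)(p + 4) = 0 at p ∈ {-4, 1, 3, 4}; ∂h/∂q = -12(q - 4)(q - 2)(q + 3) = 0 at q ∈ {-3, 2, 4}.
The Hessian is diagonal: diag(h_pp, h_qq). Second derivatives: h_pp(-4)=8400, h_pp(1)=-900, h_pp(3)=420, h_pp(4)=-720; h_qq(-3)=-420, h_qq(2)=120, h_qq(4)=-168.
Saddle points occur where the two diagonal entries have opposite signs: (-4, -3), (-4, 4), (1, 2), (3, -3), (3, 4), (4, 2). Count: 6.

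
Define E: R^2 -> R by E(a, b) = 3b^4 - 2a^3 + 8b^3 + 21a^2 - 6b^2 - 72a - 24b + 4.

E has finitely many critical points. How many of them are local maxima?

1

E separates as a function of a plus a function of b, so ∇E=0 decouples.
∂E/∂a = -6(a - 4)(a - 3) = 0 at a ∈ {3, 4}; ∂E/∂b = 12(b - 1)(b + 1)(b + 2) = 0 at b ∈ {-2, -1, 1}.
The Hessian is diagonal: diag(E_aa, E_bb). Second derivatives: E_aa(3)=6, E_aa(4)=-6; E_bb(-2)=36, E_bb(-1)=-24, E_bb(1)=72.
Local maxima occur where both diagonal entries negative: (4, -1). Count: 1.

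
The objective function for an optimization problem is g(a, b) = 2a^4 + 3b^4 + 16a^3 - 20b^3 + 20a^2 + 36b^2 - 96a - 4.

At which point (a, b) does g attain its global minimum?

(1, 0)

g(a,b) separates as P(a) + Q(b) − 4, so its minimum is min P + min Q − 4.
P'(a) = 8(a - 1)(a + 3)(a + 4) vanishes at a ∈ {-4, -3, 1}; Q'(b) = 12b(b - 3)(b - 2) vanishes at b ∈ {0, 2, 3}.
Local minima of P (where P''>0): P(-4)=192, P(1)=-58. Local minima of Q: Q(0)=0, Q(3)=27.
So the global minimum of g is P(1) + Q(0) − 4 = -58 + 0 − 4 = -62, attained at (1, 0).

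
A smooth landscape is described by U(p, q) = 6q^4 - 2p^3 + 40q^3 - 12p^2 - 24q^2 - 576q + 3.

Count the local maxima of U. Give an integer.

1

U separates as a function of p plus a function of q, so ∇U=0 decouples.
∂U/∂p = -6p(p + 4) = 0 at p ∈ {-4, 0}; ∂U/∂q = 24(q - 2)(q + 3)(q + 4) = 0 at q ∈ {-4, -3, 2}.
The Hessian is diagonal: diag(U_pp, U_qq). Second derivatives: U_pp(-4)=24, U_pp(0)=-24; U_qq(-4)=144, U_qq(-3)=-120, U_qq(2)=720.
Local maxima occur where both diagonal entries negative: (0, -3). Count: 1.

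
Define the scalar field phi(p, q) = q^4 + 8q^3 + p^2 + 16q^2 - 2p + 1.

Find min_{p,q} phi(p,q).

phi(p,q) separates as A(p) + B(q) + 1, so its minimum is min A + min B + 1.
A'(p) = 2p - 2 vanishes at p ∈ {1}; B'(q) = 4q(q + 2)(q + 4) vanishes at q ∈ {-4, -2, 0}.
Local minima of A (where A''>0): A(1)=-1. Local minima of B: B(-4)=0, B(0)=0.
So the global minimum of phi is A(1) + B(-4) + 1 = -1 + 0 + 1 = 0, attained at (1, -4).

0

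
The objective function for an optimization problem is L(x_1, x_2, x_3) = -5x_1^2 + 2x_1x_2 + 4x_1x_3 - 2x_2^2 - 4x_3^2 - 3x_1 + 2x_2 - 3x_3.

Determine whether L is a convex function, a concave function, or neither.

L is quadratic, so its Hessian is the constant matrix H = [[-10, 2, 4], [2, -4, 0], [4, 0, -8]].
Leading principal minors: -10, 36, -224.
Signs alternate −, +, − ⇒ H ≺ 0 ⇒ concave.

concave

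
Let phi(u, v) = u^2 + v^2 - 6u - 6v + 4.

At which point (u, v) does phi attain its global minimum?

(3, 3)

phi(u,v) separates as P(u) + Q(v) + 4, so its minimum is min P + min Q + 4.
P'(u) = 2u - 6 vanishes at u ∈ {3}; Q'(v) = 2v - 6 vanishes at v ∈ {3}.
Local minima of P (where P''>0): P(3)=-9. Local minima of Q: Q(3)=-9.
So the global minimum of phi is P(3) + Q(3) + 4 = -9 − 9 + 4 = -14, attained at (3, 3).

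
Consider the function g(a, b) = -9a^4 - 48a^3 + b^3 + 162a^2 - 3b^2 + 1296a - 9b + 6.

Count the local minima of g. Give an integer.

1

g separates as a function of a plus a function of b, so ∇g=0 decouples.
∂g/∂a = -36(a - 3)(a + 3)(a + 4) = 0 at a ∈ {-4, -3, 3}; ∂g/∂b = 3(b - 3)(b + 1) = 0 at b ∈ {-1, 3}.
The Hessian is diagonal: diag(g_aa, g_bb). Second derivatives: g_aa(-4)=-252, g_aa(-3)=216, g_aa(3)=-1512; g_bb(-1)=-12, g_bb(3)=12.
Local minima occur where both diagonal entries positive: (-3, 3). Count: 1.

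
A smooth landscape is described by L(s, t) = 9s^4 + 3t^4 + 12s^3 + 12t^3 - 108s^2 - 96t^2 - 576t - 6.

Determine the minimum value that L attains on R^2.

L(s,t) separates as P(s) + Q(t) − 6, so its minimum is min P + min Q − 6.
P'(s) = 36s(s - 2)(s + 3) vanishes at s ∈ {-3, 0, 2}; Q'(t) = 12(t - 4)(t + 3)(t + 4) vanishes at t ∈ {-4, -3, 4}.
Local minima of P (where P''>0): P(-3)=-567, P(2)=-192. Local minima of Q: Q(-4)=768, Q(4)=-2304.
So the global minimum of L is P(-3) + Q(4) − 6 = -567 − 2304 − 6 = -2877, attained at (-3, 4).

-2877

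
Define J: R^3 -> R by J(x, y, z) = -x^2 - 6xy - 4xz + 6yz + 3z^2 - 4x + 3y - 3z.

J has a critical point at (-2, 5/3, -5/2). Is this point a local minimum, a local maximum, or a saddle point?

saddle point

The Hessian is constant: H = [[-2, -6, -4], [-6, 0, 6], [-4, 6, 6]].
Leading principal minors: Δ₁ = -2, Δ₂ = -36, Δ₃ = 144.
The minors fit neither the all-positive nor the alternating-sign pattern, so H is indefinite: a saddle point.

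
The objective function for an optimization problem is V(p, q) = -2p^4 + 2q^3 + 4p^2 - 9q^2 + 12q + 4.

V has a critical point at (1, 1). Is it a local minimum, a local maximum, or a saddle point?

local maximum

The mixed partial ∂²V/∂p∂q is 0, so the Hessian at any point is diag(V_pp, V_qq) = diag(8(-3p^2 + 1), 6(2q - 3)).
At (1, 1): H = diag(-16, -6).
Both eigenvalues are negative, so H is negative definite: a local maximum.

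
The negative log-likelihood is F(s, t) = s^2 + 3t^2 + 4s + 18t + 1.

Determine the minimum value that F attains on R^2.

-30

F(s,t) separates as P(s) + Q(t) + 1, so its minimum is min P + min Q + 1.
P'(s) = 2s + 4 vanishes at s ∈ {-2}; Q'(t) = 6(t + 3) vanishes at t ∈ {-3}.
Local minima of P (where P''>0): P(-2)=-4. Local minima of Q: Q(-3)=-27.
So the global minimum of F is P(-2) + Q(-3) + 1 = -4 − 27 + 1 = -30, attained at (-2, -3).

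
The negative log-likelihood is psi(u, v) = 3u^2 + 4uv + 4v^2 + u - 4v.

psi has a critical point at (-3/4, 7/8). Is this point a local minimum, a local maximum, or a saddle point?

The Hessian of psi is constant: H = [[6, 4], [4, 8]].
det(H) = 6·8 − 4² = 32.
det(H) > 0 and tr(H) = 14 > 0, so H is positive definite and the point is a local minimum.

local minimum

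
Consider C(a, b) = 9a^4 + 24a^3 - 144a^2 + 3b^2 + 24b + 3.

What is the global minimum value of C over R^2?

C(a,b) separates as P(a) + Q(b) + 3, so its minimum is min P + min Q + 3.
P'(a) = 36a(a - 2)(a + 4) vanishes at a ∈ {-4, 0, 2}; Q'(b) = 6b + 24 vanishes at b ∈ {-4}.
Local minima of P (where P''>0): P(-4)=-1536, P(2)=-240. Local minima of Q: Q(-4)=-48.
So the global minimum of C is P(-4) + Q(-4) + 3 = -1536 − 48 + 3 = -1581, attained at (-4, -4).

-1581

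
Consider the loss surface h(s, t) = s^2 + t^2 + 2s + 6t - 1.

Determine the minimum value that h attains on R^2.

h(s,t) separates as P(s) + Q(t) − 1, so its minimum is min P + min Q − 1.
P'(s) = 2s + 2 vanishes at s ∈ {-1}; Q'(t) = 2(t + 3) vanishes at t ∈ {-3}.
Local minima of P (where P''>0): P(-1)=-1. Local minima of Q: Q(-3)=-9.
So the global minimum of h is P(-1) + Q(-3) − 1 = -1 − 9 − 1 = -11, attained at (-1, -3).

-11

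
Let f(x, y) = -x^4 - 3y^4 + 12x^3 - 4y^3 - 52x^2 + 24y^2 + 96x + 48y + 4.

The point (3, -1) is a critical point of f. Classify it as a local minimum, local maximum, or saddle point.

The mixed partial ∂²f/∂x∂y is 0, so the Hessian at any point is diag(f_xx, f_yy) = diag(4(-3x^2 + 18x - 26), 12(-3y^2 - 2y + 4)).
At (3, -1): H = diag(4, 36).
Both eigenvalues are positive, so H is positive definite: a local minimum.

local minimum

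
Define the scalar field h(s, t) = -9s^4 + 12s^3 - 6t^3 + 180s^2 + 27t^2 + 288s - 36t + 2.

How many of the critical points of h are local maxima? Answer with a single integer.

2

h separates as a function of s plus a function of t, so ∇h=0 decouples.
∂h/∂s = -36(s - 4)(s + 1)(s + 2) = 0 at s ∈ {-2, -1, 4}; ∂h/∂t = -18(t - 2)(t - 1) = 0 at t ∈ {1, 2}.
The Hessian is diagonal: diag(h_ss, h_tt). Second derivatives: h_ss(-2)=-216, h_ss(-1)=180, h_ss(4)=-1080; h_tt(1)=18, h_tt(2)=-18.
Local maxima occur where both diagonal entries negative: (-2, 2), (4, 2). Count: 2.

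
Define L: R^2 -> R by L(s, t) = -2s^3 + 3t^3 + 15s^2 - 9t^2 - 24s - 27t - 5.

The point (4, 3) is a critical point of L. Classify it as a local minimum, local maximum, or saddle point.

The mixed partial ∂²L/∂s∂t is 0, so the Hessian at any point is diag(L_ss, L_tt) = diag(6(-2s + 5), 18(t - 1)).
At (4, 3): H = diag(-18, 36).
The eigenvalues have opposite signs, so H is indefinite: a saddle point.

saddle point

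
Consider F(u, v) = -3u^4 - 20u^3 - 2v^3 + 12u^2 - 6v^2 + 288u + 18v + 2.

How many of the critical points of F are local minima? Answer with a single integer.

F separates as a function of u plus a function of v, so ∇F=0 decouples.
∂F/∂u = -12(u - 2)(u + 3)(u + 4) = 0 at u ∈ {-4, -3, 2}; ∂F/∂v = -6(v - 1)(v + 3) = 0 at v ∈ {-3, 1}.
The Hessian is diagonal: diag(F_uu, F_vv). Second derivatives: F_uu(-4)=-72, F_uu(-3)=60, F_uu(2)=-360; F_vv(-3)=24, F_vv(1)=-24.
Local minima occur where both diagonal entries positive: (-3, -3). Count: 1.

1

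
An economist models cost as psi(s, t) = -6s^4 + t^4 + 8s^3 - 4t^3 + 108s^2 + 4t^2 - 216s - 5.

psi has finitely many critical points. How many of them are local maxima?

psi separates as a function of s plus a function of t, so ∇psi=0 decouples.
∂psi/∂s = -24(s - 3)(s - 1)(s + 3) = 0 at s ∈ {-3, 1, 3}; ∂psi/∂t = 4t(t - 2)(t - 1) = 0 at t ∈ {0, 1, 2}.
The Hessian is diagonal: diag(psi_ss, psi_tt). Second derivatives: psi_ss(-3)=-576, psi_ss(1)=192, psi_ss(3)=-288; psi_tt(0)=8, psi_tt(1)=-4, psi_tt(2)=8.
Local maxima occur where both diagonal entries negative: (-3, 1), (3, 1). Count: 2.

2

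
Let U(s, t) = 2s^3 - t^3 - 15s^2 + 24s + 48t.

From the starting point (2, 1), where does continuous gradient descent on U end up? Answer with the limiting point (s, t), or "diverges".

(4, -4)

U is separable, so gradient descent decouples: s follows -∂U/∂s, t follows -∂U/∂t.
∂U/∂s = 6(s - 4)(s - 1); at s=2 this is -12, so s increases.
∂U/∂t = -3(t - 4)(t + 4); at t=1 this is 45, so t decreases.
s converges to its nearest critical value 4 (a local min of the s-part); t converges to -4. The iterate converges to (4, -4).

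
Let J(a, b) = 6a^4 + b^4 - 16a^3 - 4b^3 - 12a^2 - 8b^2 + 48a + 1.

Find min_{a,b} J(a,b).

-165

J(a,b) separates as P(a) + Q(b) + 1, so its minimum is min P + min Q + 1.
P'(a) = 24(a - 2)(a - 1)(a + 1) vanishes at a ∈ {-1, 1, 2}; Q'(b) = 4b(b - 4)(b + 1) vanishes at b ∈ {-1, 0, 4}.
Local minima of P (where P''>0): P(-1)=-38, P(2)=16. Local minima of Q: Q(-1)=-3, Q(4)=-128.
So the global minimum of J is P(-1) + Q(4) + 1 = -38 − 128 + 1 = -165, attained at (-1, 4).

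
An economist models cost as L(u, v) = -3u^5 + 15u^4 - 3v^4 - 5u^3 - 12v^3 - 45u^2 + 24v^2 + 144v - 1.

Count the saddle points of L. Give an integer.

6

L separates as a function of u plus a function of v, so ∇L=0 decouples.
∂L/∂u = -15u(u - 3)(u - 2)(u + 1) = 0 at u ∈ {-1, 0, 2, 3}; ∂L/∂v = -12(v - 2)(v + 2)(v + 3) = 0 at v ∈ {-3, -2, 2}.
The Hessian is diagonal: diag(L_uu, L_vv). Second derivatives: L_uu(-1)=180, L_uu(0)=-90, L_uu(2)=90, L_uu(3)=-180; L_vv(-3)=-60, L_vv(-2)=48, L_vv(2)=-240.
Saddle points occur where the two diagonal entries have opposite signs: (-1, -3), (-1, 2), (0, -2), (2, -3), (2, 2), (3, -2). Count: 6.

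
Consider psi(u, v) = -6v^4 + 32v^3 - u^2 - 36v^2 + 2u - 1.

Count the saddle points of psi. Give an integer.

1

psi separates as a function of u plus a function of v, so ∇psi=0 decouples.
∂psi/∂u = -2(u - 1) = 0 at u ∈ {1}; ∂psi/∂v = -24v(v - 3)(v - 1) = 0 at v ∈ {0, 1, 3}.
The Hessian is diagonal: diag(psi_uu, psi_vv). Second derivatives: psi_uu(1)=-2; psi_vv(0)=-72, psi_vv(1)=48, psi_vv(3)=-144.
Saddle points occur where the two diagonal entries have opposite signs: (1, 1). Count: 1.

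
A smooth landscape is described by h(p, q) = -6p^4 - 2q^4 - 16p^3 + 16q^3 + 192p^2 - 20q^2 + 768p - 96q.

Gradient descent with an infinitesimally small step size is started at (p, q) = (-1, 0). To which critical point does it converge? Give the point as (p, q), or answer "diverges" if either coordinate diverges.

(-2, 3)

h is separable, so gradient descent decouples: p follows -∂h/∂p, q follows -∂h/∂q.
∂h/∂p = -24(p - 4)(p + 2)(p + 4); at p=-1 this is 360, so p decreases.
∂h/∂q = -8(q - 4)(q - 3)(q + 1); at q=0 this is -96, so q increases.
p converges to its nearest critical value -2 (a local min of the p-part); q converges to 3. The iterate converges to (-2, 3).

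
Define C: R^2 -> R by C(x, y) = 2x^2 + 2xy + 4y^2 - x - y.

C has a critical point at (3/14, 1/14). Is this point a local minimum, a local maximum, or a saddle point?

local minimum

The Hessian of C is constant: H = [[4, 2], [2, 8]].
det(H) = 4·8 − 2² = 28.
det(H) > 0 and tr(H) = 12 > 0, so H is positive definite and the point is a local minimum.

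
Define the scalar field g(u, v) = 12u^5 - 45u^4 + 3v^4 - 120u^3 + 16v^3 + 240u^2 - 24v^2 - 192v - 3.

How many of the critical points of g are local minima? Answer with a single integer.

4

g separates as a function of u plus a function of v, so ∇g=0 decouples.
∂g/∂u = 60u(u - 4)(u - 1)(u + 2) = 0 at u ∈ {-2, 0, 1, 4}; ∂g/∂v = 12(v - 2)(v + 2)(v + 4) = 0 at v ∈ {-4, -2, 2}.
The Hessian is diagonal: diag(g_uu, g_vv). Second derivatives: g_uu(-2)=-2160, g_uu(0)=480, g_uu(1)=-540, g_uu(4)=4320; g_vv(-4)=144, g_vv(-2)=-96, g_vv(2)=288.
Local minima occur where both diagonal entries positive: (0, -4), (0, 2), (4, -4), (4, 2). Count: 4.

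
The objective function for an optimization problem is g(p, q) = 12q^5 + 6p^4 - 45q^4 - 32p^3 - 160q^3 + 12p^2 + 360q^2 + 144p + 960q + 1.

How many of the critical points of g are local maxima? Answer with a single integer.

g separates as a function of p plus a function of q, so ∇g=0 decouples.
∂g/∂p = 24(p - 3)(p - 2)(p + 1) = 0 at p ∈ {-1, 2, 3}; ∂g/∂q = 60(q - 4)(q - 2)(q + 1)(q + 2) = 0 at q ∈ {-2, -1, 2, 4}.
The Hessian is diagonal: diag(g_pp, g_qq). Second derivatives: g_pp(-1)=288, g_pp(2)=-72, g_pp(3)=96; g_qq(-2)=-1440, g_qq(-1)=900, g_qq(2)=-1440, g_qq(4)=3600.
Local maxima occur where both diagonal entries negative: (2, -2), (2, 2). Count: 2.

2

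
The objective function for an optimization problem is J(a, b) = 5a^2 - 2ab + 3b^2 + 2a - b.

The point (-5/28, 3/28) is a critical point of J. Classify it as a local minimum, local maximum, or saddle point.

local minimum

The Hessian of J is constant: H = [[10, -2], [-2, 6]].
det(H) = 10·6 − (-2)² = 56.
det(H) > 0 and tr(H) = 16 > 0, so H is positive definite and the point is a local minimum.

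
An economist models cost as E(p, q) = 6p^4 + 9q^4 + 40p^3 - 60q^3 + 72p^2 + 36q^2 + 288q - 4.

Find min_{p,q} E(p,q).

-187

E(p,q) separates as A(p) + B(q) − 4, so its minimum is min A + min B − 4.
A'(p) = 24p(p + 2)(p + 3) vanishes at p ∈ {-3, -2, 0}; B'(q) = 36(q - 4)(q - 2)(q + 1) vanishes at q ∈ {-1, 2, 4}.
Local minima of A (where A''>0): A(-3)=54, A(0)=0. Local minima of B: B(-1)=-183, B(4)=192.
So the global minimum of E is A(0) + B(-1) − 4 = 0 − 183 − 4 = -187, attained at (0, -1).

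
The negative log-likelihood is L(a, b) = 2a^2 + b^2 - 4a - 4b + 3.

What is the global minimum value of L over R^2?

-3

L(a,b) separates as P(a) + Q(b) + 3, so its minimum is min P + min Q + 3.
P'(a) = 4a - 4 vanishes at a ∈ {1}; Q'(b) = 2b - 4 vanishes at b ∈ {2}.
Local minima of P (where P''>0): P(1)=-2. Local minima of Q: Q(2)=-4.
So the global minimum of L is P(1) + Q(2) + 3 = -2 − 4 + 3 = -3, attained at (1, 2).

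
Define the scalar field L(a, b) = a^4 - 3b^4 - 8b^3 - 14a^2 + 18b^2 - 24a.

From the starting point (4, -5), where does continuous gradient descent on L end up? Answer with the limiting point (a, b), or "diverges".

diverges

L is separable, so gradient descent decouples: a follows -∂L/∂a, b follows -∂L/∂b.
∂L/∂a = 4(a - 3)(a + 1)(a + 2); at a=4 this is 120, so a decreases.
∂L/∂b = -12b(b - 1)(b + 3); at b=-5 this is 720, so b decreases.
The b-coordinate has no critical point in that direction and runs off to infinity.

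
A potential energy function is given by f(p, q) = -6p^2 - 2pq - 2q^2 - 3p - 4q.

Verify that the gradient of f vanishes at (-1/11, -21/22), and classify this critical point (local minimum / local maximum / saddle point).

local maximum

∇f = (-12p - 2q - 3, -2p - 4q - 4); substituting (-1/11, -21/22) gives ∇f = (0, 0), so (-1/11, -21/22) is indeed a critical point.
The Hessian of f is constant: H = [[-12, -2], [-2, -4]].
det(H) = (-12)·(-4) − (-2)² = 44.
det(H) > 0 and tr(H) = -16 < 0, so H is negative definite and the point is a local maximum.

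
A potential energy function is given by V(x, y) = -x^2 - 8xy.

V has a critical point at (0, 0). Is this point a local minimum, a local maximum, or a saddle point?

The Hessian of V is constant: H = [[-2, -8], [-8, 0]].
det(H) = (-2)·0 − (-8)² = -64.
Since det(H) < 0, H is indefinite and the critical point is a saddle point.

saddle point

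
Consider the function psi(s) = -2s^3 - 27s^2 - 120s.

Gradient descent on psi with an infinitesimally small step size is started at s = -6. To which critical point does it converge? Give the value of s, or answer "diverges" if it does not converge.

-5

psi'(s) = -6(s + 4)(s + 5), so psi'(-6) = -12.
Gradient descent moves in the -psi' direction, i.e. s is increasing.
The nearest critical point in that direction is s = -5, where psi'' = 6 > 0 (a local minimum). The iterate converges there.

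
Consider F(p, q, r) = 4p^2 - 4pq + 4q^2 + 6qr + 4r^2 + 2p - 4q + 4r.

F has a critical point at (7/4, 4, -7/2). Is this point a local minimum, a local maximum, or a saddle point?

local minimum

The Hessian is constant: H = [[8, -4, 0], [-4, 8, 6], [0, 6, 8]].
Leading principal minors: Δ₁ = 8, Δ₂ = 48, Δ₃ = 96.
All leading minors are positive, so H is positive definite: a local minimum.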